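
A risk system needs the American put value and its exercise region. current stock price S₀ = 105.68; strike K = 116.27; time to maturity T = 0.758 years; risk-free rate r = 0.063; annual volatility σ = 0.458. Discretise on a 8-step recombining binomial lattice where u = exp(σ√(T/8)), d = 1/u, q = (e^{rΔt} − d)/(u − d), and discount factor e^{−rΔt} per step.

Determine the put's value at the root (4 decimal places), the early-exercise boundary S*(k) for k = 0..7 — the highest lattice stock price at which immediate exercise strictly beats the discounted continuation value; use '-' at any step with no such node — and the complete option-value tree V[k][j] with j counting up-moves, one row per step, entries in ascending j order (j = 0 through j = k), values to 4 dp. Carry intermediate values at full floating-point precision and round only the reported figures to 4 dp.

Δt=0.09475, u=1.15140, d=0.86851, q=0.48598, disc=e^(-rΔt)=0.99405
k=8 terminal: V=max(K-S,0) → 82.0578 70.9141 56.1406 36.5550 10.5900 0.0000 0.0000 0.0000 0.0000
k=7: j=0 S=39.3919 intr=76.8781 cont=76.1861 V=76.8781[EX]; j=1 S=52.2228 intr=64.0472 cont=63.3552 V=64.0472[EX]; j=2 S=69.2330 intr=47.0370 cont=46.3450 V=47.0370[EX]; j=3 S=91.7839 intr=24.4861 cont=23.7942 V=24.4861[EX]; j=4 S=121.6800 intr=0.0000 cont=5.4111 V=5.4111[hold]; j=5 S=161.3141 intr=0.0000 cont=0.0000 V=0.0000[hold]; j=6 S=213.8579 intr=0.0000 cont=0.0000 V=0.0000[hold]; j=7 S=283.5165 intr=0.0000 cont=0.0000 V=0.0000[hold]  S*(7)=91.7839
k=6: j=0 S=45.3559 intr=70.9141 cont=70.2221 V=70.9141[EX]; j=1 S=60.1294 intr=56.1406 cont=55.4486 V=56.1406[EX]; j=2 S=79.7150 intr=36.5550 cont=35.8631 V=36.5550[EX]; j=3 S=105.6800 intr=10.5900 cont=15.1255 V=15.1255[hold]; j=4 S=140.1025 intr=0.0000 cont=2.7649 V=2.7649[hold]; j=5 S=185.7372 intr=0.0000 cont=0.0000 V=0.0000[hold]; j=6 S=246.2361 intr=0.0000 cont=0.0000 V=0.0000[hold]  S*(6)=79.7150
k=5: j=0 S=52.2228 intr=64.0472 cont=63.3552 V=64.0472[EX]; j=1 S=69.2330 intr=47.0370 cont=46.3450 V=47.0370[EX]; j=2 S=91.7839 intr=24.4861 cont=25.9852 V=25.9852[hold]; j=3 S=121.6800 intr=0.0000 cont=9.0643 V=9.0643[hold]; j=4 S=161.3141 intr=0.0000 cont=1.4128 V=1.4128[hold]; j=5 S=213.8579 intr=0.0000 cont=0.0000 V=0.0000[hold]  S*(5)=69.2330
k=4: j=0 S=60.1294 intr=56.1406 cont=55.4486 V=56.1406[EX]; j=1 S=79.7150 intr=36.5550 cont=36.5872 V=36.5872[hold]; j=2 S=105.6800 intr=10.5900 cont=17.6563 V=17.6563[hold]; j=3 S=140.1025 intr=0.0000 cont=5.3140 V=5.3140[hold]; j=4 S=185.7372 intr=0.0000 cont=0.7219 V=0.7219[hold]  S*(4)=60.1294
k=3: j=0 S=69.2330 intr=47.0370 cont=46.3606 V=47.0370[EX]; j=1 S=91.7839 intr=24.4861 cont=27.2243 V=27.2243[hold]; j=2 S=121.6800 intr=0.0000 cont=11.5888 V=11.5888[hold]; j=3 S=161.3141 intr=0.0000 cont=3.0640 V=3.0640[hold]  S*(3)=69.2330
k=2: j=0 S=79.7150 intr=36.5550 cont=37.1858 V=37.1858[hold]; j=1 S=105.6800 intr=10.5900 cont=19.5090 V=19.5090[hold]; j=2 S=140.1025 intr=0.0000 cont=7.4016 V=7.4016[hold]  S*(2)=-
k=1: j=0 S=91.7839 intr=24.4861 cont=28.4251 V=28.4251[hold]; j=1 S=121.6800 intr=0.0000 cont=13.5440 V=13.5440[hold]  S*(1)=-
k=0: j=0 S=105.6800 intr=10.5900 cont=21.0671 V=21.0671[hold]  S*(0)=-

price = 21.0671
boundary = - - - 69.2330 60.1294 69.2330 79.7150 91.7839
tree:
21.0671
28.4251 13.5440
37.1858 19.5090 7.4016
47.0370 27.2243 11.5888 3.0640
56.1406 36.5872 17.6563 5.3140 0.7219
64.0472 47.0370 25.9852 9.0643 1.4128 0.0000
70.9141 56.1406 36.5550 15.1255 2.7649 0.0000 0.0000
76.8781 64.0472 47.0370 24.4861 5.4111 0.0000 0.0000 0.0000
82.0578 70.9141 56.1406 36.5550 10.5900 0.0000 0.0000 0.0000 0.0000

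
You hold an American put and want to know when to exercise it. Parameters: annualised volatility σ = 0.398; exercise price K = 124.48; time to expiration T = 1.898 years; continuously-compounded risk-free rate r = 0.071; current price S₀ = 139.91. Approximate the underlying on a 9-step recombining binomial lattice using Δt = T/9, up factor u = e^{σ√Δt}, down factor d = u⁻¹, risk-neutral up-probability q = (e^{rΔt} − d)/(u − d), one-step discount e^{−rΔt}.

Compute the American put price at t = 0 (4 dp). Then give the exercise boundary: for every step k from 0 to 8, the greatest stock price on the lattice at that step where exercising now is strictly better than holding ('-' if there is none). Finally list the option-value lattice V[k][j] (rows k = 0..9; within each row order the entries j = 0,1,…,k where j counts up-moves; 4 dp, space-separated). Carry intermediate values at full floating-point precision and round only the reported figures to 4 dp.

Δt=0.21089  u=1.20054  d=0.83296  q=0.49547  discount=0.98514
step 9 (expiry): payoffs max(K−S,0) = 97.4742 85.5566 68.3798 43.6229 7.9409 0.0000 0.0000 0.0000 0.0000 0.0000
step 8: (k=8,j=0): S=32.4215, (K−S)⁺=92.0585, hold=90.2085 ⇒ V=92.0585 exercise | (k=8,j=1): S=46.7291, (K−S)⁺=77.7509, hold=75.9009 ⇒ V=77.7509 exercise | (k=8,j=2): S=67.3505, (K−S)⁺=57.1295, hold=55.2795 ⇒ V=57.1295 exercise | (k=8,j=3): S=97.0722, (K−S)⁺=27.4078, hold=25.5578 ⇒ V=27.4078 exercise | (k=8,j=4): S=139.9100, (K−S)⁺=0.0000, hold=3.9468 ⇒ V=3.9468 continue | (k=8,j=5): S=201.6520, (K−S)⁺=0.0000, hold=0.0000 ⇒ V=0.0000 continue | (k=8,j=6): S=290.6407, (K−S)⁺=0.0000, hold=0.0000 ⇒ V=0.0000 continue | (k=8,j=7): S=418.8999, (K−S)⁺=0.0000, hold=0.0000 ⇒ V=0.0000 continue | (k=8,j=8): S=603.7597, (K−S)⁺=0.0000, hold=0.0000 ⇒ V=0.0000 continue  boundary S*=97.0722
step 7: (k=7,j=0): S=38.9234, (K−S)⁺=85.5566, hold=83.7067 ⇒ V=85.5566 exercise | (k=7,j=1): S=56.1002, (K−S)⁺=68.3798, hold=66.5299 ⇒ V=68.3798 exercise | (k=7,j=2): S=80.8571, (K−S)⁺=43.6229, hold=41.7730 ⇒ V=43.6229 exercise | (k=7,j=3): S=116.5391, (K−S)⁺=7.9409, hold=15.5489 ⇒ V=15.5489 continue | (k=7,j=4): S=167.9677, (K−S)⁺=0.0000, hold=1.9617 ⇒ V=1.9617 continue | (k=7,j=5): S=242.0915, (K−S)⁺=0.0000, hold=0.0000 ⇒ V=0.0000 continue | (k=7,j=6): S=348.9260, (K−S)⁺=0.0000, hold=0.0000 ⇒ V=0.0000 continue | (k=7,j=7): S=502.9064, (K−S)⁺=0.0000, hold=0.0000 ⇒ V=0.0000 continue  boundary S*=80.8571
step 6: (k=6,j=0): S=46.7291, (K−S)⁺=77.7509, hold=75.9009 ⇒ V=77.7509 exercise | (k=6,j=1): S=67.3505, (K−S)⁺=57.1295, hold=55.2795 ⇒ V=57.1295 exercise | (k=6,j=2): S=97.0722, (K−S)⁺=27.4078, hold=29.2714 ⇒ V=29.2714 continue | (k=6,j=3): S=139.9100, (K−S)⁺=0.0000, hold=8.6858 ⇒ V=8.6858 continue | (k=6,j=4): S=201.6520, (K−S)⁺=0.0000, hold=0.9750 ⇒ V=0.9750 continue | (k=6,j=5): S=290.6407, (K−S)⁺=0.0000, hold=0.0000 ⇒ V=0.0000 continue | (k=6,j=6): S=418.8999, (K−S)⁺=0.0000, hold=0.0000 ⇒ V=0.0000 continue  boundary S*=67.3505
step 5: (k=5,j=0): S=56.1002, (K−S)⁺=68.3798, hold=66.5299 ⇒ V=68.3798 exercise | (k=5,j=1): S=80.8571, (K−S)⁺=43.6229, hold=42.6826 ⇒ V=43.6229 exercise | (k=5,j=2): S=116.5391, (K−S)⁺=7.9409, hold=18.7883 ⇒ V=18.7883 continue | (k=5,j=3): S=167.9677, (K−S)⁺=0.0000, hold=4.7930 ⇒ V=4.7930 continue | (k=5,j=4): S=242.0915, (K−S)⁺=0.0000, hold=0.4846 ⇒ V=0.4846 continue | (k=5,j=5): S=348.9260, (K−S)⁺=0.0000, hold=0.0000 ⇒ V=0.0000 continue  boundary S*=80.8571
step 4: (k=4,j=0): S=67.3505, (K−S)⁺=57.1295, hold=55.2795 ⇒ V=57.1295 exercise | (k=4,j=1): S=97.0722, (K−S)⁺=27.4078, hold=30.8526 ⇒ V=30.8526 continue | (k=4,j=2): S=139.9100, (K−S)⁺=0.0000, hold=11.6778 ⇒ V=11.6778 continue | (k=4,j=3): S=201.6520, (K−S)⁺=0.0000, hold=2.6188 ⇒ V=2.6188 continue | (k=4,j=4): S=290.6407, (K−S)⁺=0.0000, hold=0.2409 ⇒ V=0.2409 continue  boundary S*=67.3505
step 3: (k=3,j=0): S=80.8571, (K−S)⁺=43.6229, hold=43.4544 ⇒ V=43.6229 exercise | (k=3,j=1): S=116.5391, (K−S)⁺=7.9409, hold=21.0347 ⇒ V=21.0347 continue | (k=3,j=2): S=167.9677, (K−S)⁺=0.0000, hold=7.0825 ⇒ V=7.0825 continue | (k=3,j=3): S=242.0915, (K−S)⁺=0.0000, hold=1.4192 ⇒ V=1.4192 continue  boundary S*=80.8571
step 2: (k=2,j=0): S=97.0722, (K−S)⁺=27.4078, hold=31.9490 ⇒ V=31.9490 continue | (k=2,j=1): S=139.9100, (K−S)⁺=0.0000, hold=13.9118 ⇒ V=13.9118 continue | (k=2,j=2): S=201.6520, (K−S)⁺=0.0000, hold=4.2129 ⇒ V=4.2129 continue  boundary S*=-
step 1: (k=1,j=0): S=116.5391, (K−S)⁺=7.9409, hold=22.6701 ⇒ V=22.6701 continue | (k=1,j=1): S=167.9677, (K−S)⁺=0.0000, hold=8.9709 ⇒ V=8.9709 continue  boundary S*=-
step 0: (k=0,j=0): S=139.9100, (K−S)⁺=0.0000, hold=15.6465 ⇒ V=15.6465 continue  boundary S*=-

price = 15.6465
boundary = - - - 80.8571 67.3505 80.8571 67.3505 80.8571 97.0722
tree:
15.6465
22.6701 8.9709
31.9490 13.9118 4.2129
43.6229 21.0347 7.0825 1.4192
57.1295 30.8526 11.6778 2.6188 0.2409
68.3798 43.6229 18.7883 4.7930 0.4846 0.0000
77.7509 57.1295 29.2714 8.6858 0.9750 0.0000 0.0000
85.5566 68.3798 43.6229 15.5489 1.9617 0.0000 0.0000 0.0000
92.0585 77.7509 57.1295 27.4078 3.9468 0.0000 0.0000 0.0000 0.0000
97.4742 85.5566 68.3798 43.6229 7.9409 0.0000 0.0000 0.0000 0.0000 0.0000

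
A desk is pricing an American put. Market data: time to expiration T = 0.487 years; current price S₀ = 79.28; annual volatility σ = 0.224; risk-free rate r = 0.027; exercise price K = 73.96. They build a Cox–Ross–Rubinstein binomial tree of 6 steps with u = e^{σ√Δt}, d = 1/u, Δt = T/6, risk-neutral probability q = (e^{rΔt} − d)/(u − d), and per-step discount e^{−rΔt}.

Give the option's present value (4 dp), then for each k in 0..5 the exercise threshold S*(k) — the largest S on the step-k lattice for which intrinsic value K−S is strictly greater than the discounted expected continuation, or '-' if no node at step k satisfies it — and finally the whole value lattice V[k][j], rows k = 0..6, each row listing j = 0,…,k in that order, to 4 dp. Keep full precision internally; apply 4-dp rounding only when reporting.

Δt=0.08117, u=1.06590, d=0.93818, q=0.50123, disc=e^(-rΔt)=0.99781
k=6 terminal: V=max(K-S,0) → 19.9006 12.5411 4.1797 0.0000 0.0000 0.0000 0.0000
k=5: j=0 S=57.6218 intr=16.3382 cont=16.1763 V=16.3382[EX]; j=1 S=65.4662 intr=8.4938 cont=8.3318 V=8.4938[EX]; j=2 S=74.3786 intr=0.0000 cont=2.0802 V=2.0802[hold]; j=3 S=84.5043 intr=0.0000 cont=0.0000 V=0.0000[hold]; j=4 S=96.0085 intr=0.0000 cont=0.0000 V=0.0000[hold]; j=5 S=109.0789 intr=0.0000 cont=0.0000 V=0.0000[hold]  S*(5)=65.4662
k=4: j=0 S=61.4189 intr=12.5411 cont=12.3792 V=12.5411[EX]; j=1 S=69.7803 intr=4.1797 cont=5.2675 V=5.2675[hold]; j=2 S=79.2800 intr=0.0000 cont=1.0352 V=1.0352[hold]; j=3 S=90.0730 intr=0.0000 cont=0.0000 V=0.0000[hold]; j=4 S=102.3352 intr=0.0000 cont=0.0000 V=0.0000[hold]  S*(4)=61.4189
k=3: j=0 S=65.4662 intr=8.4938 cont=8.8759 V=8.8759[hold]; j=1 S=74.3786 intr=0.0000 cont=3.1393 V=3.1393[hold]; j=2 S=84.5043 intr=0.0000 cont=0.5152 V=0.5152[hold]; j=3 S=96.0085 intr=0.0000 cont=0.0000 V=0.0000[hold]  S*(3)=-
k=2: j=0 S=69.7803 intr=4.1797 cont=5.9874 V=5.9874[hold]; j=1 S=79.2800 intr=0.0000 cont=1.8200 V=1.8200[hold]; j=2 S=90.0730 intr=0.0000 cont=0.2564 V=0.2564[hold]  S*(2)=-
k=1: j=0 S=74.3786 intr=0.0000 cont=3.8901 V=3.8901[hold]; j=1 S=84.5043 intr=0.0000 cont=1.0340 V=1.0340[hold]  S*(1)=-
k=0: j=0 S=79.2800 intr=0.0000 cont=2.4532 V=2.4532[hold]  S*(0)=-

price = 2.4532
boundary = - - - - 61.4189 65.4662
tree:
2.4532
3.8901 1.0340
5.9874 1.8200 0.2564
8.8759 3.1393 0.5152 0.0000
12.5411 5.2675 1.0352 0.0000 0.0000
16.3382 8.4938 2.0802 0.0000 0.0000 0.0000
19.9006 12.5411 4.1797 0.0000 0.0000 0.0000 0.0000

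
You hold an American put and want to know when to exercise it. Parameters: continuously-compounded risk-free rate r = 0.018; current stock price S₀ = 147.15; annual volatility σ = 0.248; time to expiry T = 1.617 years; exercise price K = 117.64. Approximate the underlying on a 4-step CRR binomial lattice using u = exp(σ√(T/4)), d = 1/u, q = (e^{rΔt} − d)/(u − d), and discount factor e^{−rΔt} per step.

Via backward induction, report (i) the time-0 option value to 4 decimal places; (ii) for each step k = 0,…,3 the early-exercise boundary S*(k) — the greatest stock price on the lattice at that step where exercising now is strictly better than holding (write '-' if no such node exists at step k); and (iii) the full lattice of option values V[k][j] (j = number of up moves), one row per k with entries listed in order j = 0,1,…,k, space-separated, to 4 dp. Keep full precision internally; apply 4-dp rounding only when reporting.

price = 5.4898
boundary = - - - 91.6899
tree:
5.4898
9.4130 1.3855
15.8330 2.7031 0.0000
25.9501 5.2741 0.0000 0.0000
39.3255 10.2902 0.0000 0.0000 0.0000

params: Δt=0.40425 u=1.17079 d=0.85412 q=0.48372 e^(-rΔt)=0.99275
t_4 payoffs: 39.3255 10.2902 0.0000 0.0000 0.0000
t_3: node(3,0) S=91.6899 payoff=25.9501 vs cont=25.0972 → 25.9501 [stop]  node(3,1) S=125.6842 payoff=0.0000 vs cont=5.2741 → 5.2741 [wait]  node(3,2) S=172.2820 payoff=0.0000 vs cont=0.0000 → 0.0000 [wait]  node(3,3) S=236.1560 payoff=0.0000 vs cont=0.0000 → 0.0000 [wait]  ⇒ S*(3)=91.6899
t_2: node(2,0) S=107.3498 payoff=10.2902 vs cont=15.8330 → 15.8330 [wait]  node(2,1) S=147.1500 payoff=0.0000 vs cont=2.7031 → 2.7031 [wait]  node(2,2) S=201.7063 payoff=0.0000 vs cont=0.0000 → 0.0000 [wait]  ⇒ S*(2)=-
t_1: node(1,0) S=125.6842 payoff=0.0000 vs cont=9.4130 → 9.4130 [wait]  node(1,1) S=172.2820 payoff=0.0000 vs cont=1.3855 → 1.3855 [wait]  ⇒ S*(1)=-
t_0: node(0,0) S=147.1500 payoff=0.0000 vs cont=5.4898 → 5.4898 [wait]  ⇒ S*(0)=-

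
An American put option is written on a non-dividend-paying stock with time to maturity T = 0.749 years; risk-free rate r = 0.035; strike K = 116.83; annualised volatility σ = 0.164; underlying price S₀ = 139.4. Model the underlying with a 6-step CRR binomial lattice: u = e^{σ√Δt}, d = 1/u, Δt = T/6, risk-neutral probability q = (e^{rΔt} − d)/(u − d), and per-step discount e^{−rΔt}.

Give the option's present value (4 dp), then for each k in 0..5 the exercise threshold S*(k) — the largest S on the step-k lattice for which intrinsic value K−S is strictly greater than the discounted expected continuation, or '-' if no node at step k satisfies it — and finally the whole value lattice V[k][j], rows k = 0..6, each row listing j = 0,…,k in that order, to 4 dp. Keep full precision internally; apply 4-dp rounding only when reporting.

price = 0.6943
boundary = - - - - - 104.3371
tree:
0.6943
1.2971 0.1510
2.3835 0.3181 0.0000
4.2860 0.6703 0.0000 0.0000
7.4798 1.4122 0.0000 0.0000 0.0000
12.4929 2.9753 0.0000 0.0000 0.0000 0.0000
18.3668 6.2686 0.0000 0.0000 0.0000 0.0000 0.0000

Δt=0.12483  u=1.05966  d=0.94370  q=0.52328  discount=0.99564
step 6 (expiry): payoffs max(K−S,0) = 18.3668 6.2686 0.0000 0.0000 0.0000 0.0000 0.0000
step 5: (k=5,j=0): S=104.3371, (K−S)⁺=12.4929, hold=11.9836 ⇒ V=12.4929 exercise | (k=5,j=1): S=117.1570, (K−S)⁺=0.0000, hold=2.9753 ⇒ V=2.9753 continue | (k=5,j=2): S=131.5522, (K−S)⁺=0.0000, hold=0.0000 ⇒ V=0.0000 continue | (k=5,j=3): S=147.7160, (K−S)⁺=0.0000, hold=0.0000 ⇒ V=0.0000 continue | (k=5,j=4): S=165.8659, (K−S)⁺=0.0000, hold=0.0000 ⇒ V=0.0000 continue | (k=5,j=5): S=186.2459, (K−S)⁺=0.0000, hold=0.0000 ⇒ V=0.0000 continue  boundary S*=104.3371
step 4: (k=4,j=0): S=110.5614, (K−S)⁺=6.2686, hold=7.4798 ⇒ V=7.4798 continue | (k=4,j=1): S=124.1461, (K−S)⁺=0.0000, hold=1.4122 ⇒ V=1.4122 continue | (k=4,j=2): S=139.4000, (K−S)⁺=0.0000, hold=0.0000 ⇒ V=0.0000 continue | (k=4,j=3): S=156.5281, (K−S)⁺=0.0000, hold=0.0000 ⇒ V=0.0000 continue | (k=4,j=4): S=175.7608, (K−S)⁺=0.0000, hold=0.0000 ⇒ V=0.0000 continue  boundary S*=-
step 3: (k=3,j=0): S=117.1570, (K−S)⁺=0.0000, hold=4.2860 ⇒ V=4.2860 continue | (k=3,j=1): S=131.5522, (K−S)⁺=0.0000, hold=0.6703 ⇒ V=0.6703 continue | (k=3,j=2): S=147.7160, (K−S)⁺=0.0000, hold=0.0000 ⇒ V=0.0000 continue | (k=3,j=3): S=165.8659, (K−S)⁺=0.0000, hold=0.0000 ⇒ V=0.0000 continue  boundary S*=-
step 2: (k=2,j=0): S=124.1461, (K−S)⁺=0.0000, hold=2.3835 ⇒ V=2.3835 continue | (k=2,j=1): S=139.4000, (K−S)⁺=0.0000, hold=0.3181 ⇒ V=0.3181 continue | (k=2,j=2): S=156.5281, (K−S)⁺=0.0000, hold=0.0000 ⇒ V=0.0000 continue  boundary S*=-
step 1: (k=1,j=0): S=131.5522, (K−S)⁺=0.0000, hold=1.2971 ⇒ V=1.2971 continue | (k=1,j=1): S=147.7160, (K−S)⁺=0.0000, hold=0.1510 ⇒ V=0.1510 continue  boundary S*=-
step 0: (k=0,j=0): S=139.4000, (K−S)⁺=0.0000, hold=0.6943 ⇒ V=0.6943 continue  boundary S*=-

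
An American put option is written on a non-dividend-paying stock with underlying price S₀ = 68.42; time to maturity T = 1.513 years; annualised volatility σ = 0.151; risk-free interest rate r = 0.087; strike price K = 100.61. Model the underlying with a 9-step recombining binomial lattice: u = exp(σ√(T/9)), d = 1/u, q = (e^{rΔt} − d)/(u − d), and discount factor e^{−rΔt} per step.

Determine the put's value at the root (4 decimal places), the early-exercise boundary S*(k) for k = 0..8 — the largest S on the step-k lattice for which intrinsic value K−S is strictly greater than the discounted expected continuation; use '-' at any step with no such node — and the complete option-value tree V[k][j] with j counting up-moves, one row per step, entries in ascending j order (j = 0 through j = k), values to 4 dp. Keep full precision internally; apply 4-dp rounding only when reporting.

Δt=0.16811  u=1.06387  d=0.93997  q=0.60344  discount=0.98548
step 9 (expiry): payoffs max(K−S,0) = 61.4186 56.2525 50.4055 43.7877 36.2976 27.8201 18.2252 7.3655 0.0000 0.0000
step 8: (k=8,j=0): S=41.6945, (K−S)⁺=58.9155, hold=57.4547 ⇒ V=58.9155 exercise | (k=8,j=1): S=47.1905, (K−S)⁺=53.4195, hold=51.9587 ⇒ V=53.4195 exercise | (k=8,j=2): S=53.4110, (K−S)⁺=47.1990, hold=45.7382 ⇒ V=47.1990 exercise | (k=8,j=3): S=60.4515, (K−S)⁺=40.1585, hold=38.6977 ⇒ V=40.1585 exercise | (k=8,j=4): S=68.4200, (K−S)⁺=32.1900, hold=30.7292 ⇒ V=32.1900 exercise | (k=8,j=5): S=77.4389, (K−S)⁺=23.1711, hold=21.7103 ⇒ V=23.1711 exercise | (k=8,j=6): S=87.6466, (K−S)⁺=12.9634, hold=11.5026 ⇒ V=12.9634 exercise | (k=8,j=7): S=99.1999, (K−S)⁺=1.4101, hold=2.8785 ⇒ V=2.8785 continue | (k=8,j=8): S=112.2762, (K−S)⁺=0.0000, hold=0.0000 ⇒ V=0.0000 continue  boundary S*=87.6466
step 7: (k=7,j=0): S=44.3575, (K−S)⁺=56.2525, hold=54.7918 ⇒ V=56.2525 exercise | (k=7,j=1): S=50.2045, (K−S)⁺=50.4055, hold=48.9447 ⇒ V=50.4055 exercise | (k=7,j=2): S=56.8223, (K−S)⁺=43.7877, hold=42.3269 ⇒ V=43.7877 exercise | (k=7,j=3): S=64.3124, (K−S)⁺=36.2976, hold=34.8368 ⇒ V=36.2976 exercise | (k=7,j=4): S=72.7899, (K−S)⁺=27.8201, hold=26.3593 ⇒ V=27.8201 exercise | (k=7,j=5): S=82.3848, (K−S)⁺=18.2252, hold=16.7644 ⇒ V=18.2252 exercise | (k=7,j=6): S=93.2445, (K−S)⁺=7.3655, hold=6.7779 ⇒ V=7.3655 exercise | (k=7,j=7): S=105.5357, (K−S)⁺=0.0000, hold=1.1249 ⇒ V=1.1249 continue  boundary S*=93.2445
step 6: (k=6,j=0): S=47.1905, (K−S)⁺=53.4195, hold=51.9587 ⇒ V=53.4195 exercise | (k=6,j=1): S=53.4110, (K−S)⁺=47.1990, hold=45.7382 ⇒ V=47.1990 exercise | (k=6,j=2): S=60.4515, (K−S)⁺=40.1585, hold=38.6977 ⇒ V=40.1585 exercise | (k=6,j=3): S=68.4200, (K−S)⁺=32.1900, hold=30.7292 ⇒ V=32.1900 exercise | (k=6,j=4): S=77.4389, (K−S)⁺=23.1711, hold=21.7103 ⇒ V=23.1711 exercise | (k=6,j=5): S=87.6466, (K−S)⁺=12.9634, hold=11.5026 ⇒ V=12.9634 exercise | (k=6,j=6): S=99.1999, (K−S)⁺=1.4101, hold=3.5474 ⇒ V=3.5474 continue  boundary S*=87.6466
step 5: (k=5,j=0): S=50.2045, (K−S)⁺=50.4055, hold=48.9447 ⇒ V=50.4055 exercise | (k=5,j=1): S=56.8223, (K−S)⁺=43.7877, hold=42.3269 ⇒ V=43.7877 exercise | (k=5,j=2): S=64.3124, (K−S)⁺=36.2976, hold=34.8368 ⇒ V=36.2976 exercise | (k=5,j=3): S=72.7899, (K−S)⁺=27.8201, hold=26.3593 ⇒ V=27.8201 exercise | (k=5,j=4): S=82.3848, (K−S)⁺=18.2252, hold=16.7644 ⇒ V=18.2252 exercise | (k=5,j=5): S=93.2445, (K−S)⁺=7.3655, hold=7.1757 ⇒ V=7.3655 exercise  boundary S*=93.2445
step 4: (k=4,j=0): S=53.4110, (K−S)⁺=47.1990, hold=45.7382 ⇒ V=47.1990 exercise | (k=4,j=1): S=60.4515, (K−S)⁺=40.1585, hold=38.6977 ⇒ V=40.1585 exercise | (k=4,j=2): S=68.4200, (K−S)⁺=32.1900, hold=30.7292 ⇒ V=32.1900 exercise | (k=4,j=3): S=77.4389, (K−S)⁺=23.1711, hold=21.7103 ⇒ V=23.1711 exercise | (k=4,j=4): S=87.6466, (K−S)⁺=12.9634, hold=11.5026 ⇒ V=12.9634 exercise  boundary S*=87.6466
step 3: (k=3,j=0): S=56.8223, (K−S)⁺=43.7877, hold=42.3269 ⇒ V=43.7877 exercise | (k=3,j=1): S=64.3124, (K−S)⁺=36.2976, hold=34.8368 ⇒ V=36.2976 exercise | (k=3,j=2): S=72.7899, (K−S)⁺=27.8201, hold=26.3593 ⇒ V=27.8201 exercise | (k=3,j=3): S=82.3848, (K−S)⁺=18.2252, hold=16.7644 ⇒ V=18.2252 exercise  boundary S*=82.3848
step 2: (k=2,j=0): S=60.4515, (K−S)⁺=40.1585, hold=38.6977 ⇒ V=40.1585 exercise | (k=2,j=1): S=68.4200, (K−S)⁺=32.1900, hold=30.7292 ⇒ V=32.1900 exercise | (k=2,j=2): S=77.4389, (K−S)⁺=23.1711, hold=21.7103 ⇒ V=23.1711 exercise  boundary S*=77.4389
step 1: (k=1,j=0): S=64.3124, (K−S)⁺=36.2976, hold=34.8368 ⇒ V=36.2976 exercise | (k=1,j=1): S=72.7899, (K−S)⁺=27.8201, hold=26.3593 ⇒ V=27.8201 exercise  boundary S*=72.7899
step 0: (k=0,j=0): S=68.4200, (K−S)⁺=32.1900, hold=30.7292 ⇒ V=32.1900 exercise  boundary S*=68.4200

price = 32.1900
boundary = 68.4200 72.7899 77.4389 82.3848 87.6466 93.2445 87.6466 93.2445 87.6466
tree:
32.1900
36.2976 27.8201
40.1585 32.1900 23.1711
43.7877 36.2976 27.8201 18.2252
47.1990 40.1585 32.1900 23.1711 12.9634
50.4055 43.7877 36.2976 27.8201 18.2252 7.3655
53.4195 47.1990 40.1585 32.1900 23.1711 12.9634 3.5474
56.2525 50.4055 43.7877 36.2976 27.8201 18.2252 7.3655 1.1249
58.9155 53.4195 47.1990 40.1585 32.1900 23.1711 12.9634 2.8785 0.0000
61.4186 56.2525 50.4055 43.7877 36.2976 27.8201 18.2252 7.3655 0.0000 0.0000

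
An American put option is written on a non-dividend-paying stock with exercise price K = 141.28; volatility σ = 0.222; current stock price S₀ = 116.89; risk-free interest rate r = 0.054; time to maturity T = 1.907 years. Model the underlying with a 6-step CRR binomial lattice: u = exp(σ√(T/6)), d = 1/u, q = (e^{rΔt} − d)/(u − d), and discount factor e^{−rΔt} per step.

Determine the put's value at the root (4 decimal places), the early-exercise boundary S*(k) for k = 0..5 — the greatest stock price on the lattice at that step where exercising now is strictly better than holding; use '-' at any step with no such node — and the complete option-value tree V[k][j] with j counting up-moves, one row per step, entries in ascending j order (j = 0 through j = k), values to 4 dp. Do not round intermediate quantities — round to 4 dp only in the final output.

params: Δt=0.31783 u=1.13333 d=0.88236 q=0.53773 e^(-rΔt)=0.98298
t_6 payoffs: 86.1168 70.4269 50.2744 24.3900 0.0000 0.0000 0.0000
t_5: node(5,0) S=62.5178 payoff=78.7622 vs cont=76.3581 → 78.7622 [stop]  node(5,1) S=80.2996 payoff=60.9804 vs cont=58.5763 → 60.9804 [stop]  node(5,2) S=103.1389 payoff=38.1411 vs cont=35.7370 → 38.1411 [stop]  node(5,3) S=132.4744 payoff=8.8056 vs cont=11.0829 → 11.0829 [wait]  node(5,4) S=170.1537 payoff=0.0000 vs cont=0.0000 → 0.0000 [wait]  node(5,5) S=218.5500 payoff=0.0000 vs cont=0.0000 → 0.0000 [wait]  ⇒ S*(5)=103.1389
t_4: node(4,0) S=70.8531 payoff=70.4269 vs cont=68.0228 → 70.4269 [stop]  node(4,1) S=91.0056 payoff=50.2744 vs cont=47.8703 → 50.2744 [stop]  node(4,2) S=116.8900 payoff=24.3900 vs cont=23.1897 → 24.3900 [stop]  node(4,3) S=150.1367 payoff=0.0000 vs cont=5.0361 → 5.0361 [wait]  node(4,4) S=192.8396 payoff=0.0000 vs cont=0.0000 → 0.0000 [wait]  ⇒ S*(4)=116.8900
t_3: node(3,0) S=80.2996 payoff=60.9804 vs cont=58.5763 → 60.9804 [stop]  node(3,1) S=103.1389 payoff=38.1411 vs cont=35.7370 → 38.1411 [stop]  node(3,2) S=132.4744 payoff=8.8056 vs cont=13.7449 → 13.7449 [wait]  node(3,3) S=170.1537 payoff=0.0000 vs cont=2.2884 → 2.2884 [wait]  ⇒ S*(3)=103.1389
t_2: node(2,0) S=91.0056 payoff=50.2744 vs cont=47.8703 → 50.2744 [stop]  node(2,1) S=116.8900 payoff=24.3900 vs cont=24.5967 → 24.5967 [wait]  node(2,2) S=150.1367 payoff=0.0000 vs cont=7.4554 → 7.4554 [wait]  ⇒ S*(2)=91.0056
t_1: node(1,0) S=103.1389 payoff=38.1411 vs cont=35.8462 → 38.1411 [stop]  node(1,1) S=132.4744 payoff=8.8056 vs cont=15.1176 → 15.1176 [wait]  ⇒ S*(1)=103.1389
t_0: node(0,0) S=116.8900 payoff=24.3900 vs cont=25.3223 → 25.3223 [wait]  ⇒ S*(0)=-

price = 25.3223
boundary = - 103.1389 91.0056 103.1389 116.8900 103.1389
tree:
25.3223
38.1411 15.1176
50.2744 24.5967 7.4554
60.9804 38.1411 13.7449 2.2884
70.4269 50.2744 24.3900 5.0361 0.0000
78.7622 60.9804 38.1411 11.0829 0.0000 0.0000
86.1168 70.4269 50.2744 24.3900 0.0000 0.0000 0.0000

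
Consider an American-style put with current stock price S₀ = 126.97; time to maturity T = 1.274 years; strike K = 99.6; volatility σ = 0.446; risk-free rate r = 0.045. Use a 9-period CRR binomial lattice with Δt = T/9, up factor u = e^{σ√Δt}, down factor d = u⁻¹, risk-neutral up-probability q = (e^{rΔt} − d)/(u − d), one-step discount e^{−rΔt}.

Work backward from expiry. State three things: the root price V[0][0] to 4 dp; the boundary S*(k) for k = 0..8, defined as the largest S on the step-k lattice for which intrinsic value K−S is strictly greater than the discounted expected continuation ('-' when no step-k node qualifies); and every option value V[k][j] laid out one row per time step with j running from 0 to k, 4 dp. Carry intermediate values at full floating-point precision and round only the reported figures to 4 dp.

Δt=0.14156  u=1.18270  d=0.84552  q=0.47710  discount=0.99365
step 9 (expiry): payoffs max(K−S,0) = 71.5573 60.3742 44.7315 22.8508 0.0000 0.0000 0.0000 0.0000 0.0000 0.0000
step 8: (k=8,j=0): S=33.1662, (K−S)⁺=66.4338, hold=65.8014 ⇒ V=66.4338 exercise | (k=8,j=1): S=46.3924, (K−S)⁺=53.2076, hold=52.5751 ⇒ V=53.2076 exercise | (k=8,j=2): S=64.8931, (K−S)⁺=34.7069, hold=34.0745 ⇒ V=34.7069 exercise | (k=8,j=3): S=90.7716, (K−S)⁺=8.8284, hold=11.8728 ⇒ V=11.8728 continue | (k=8,j=4): S=126.9700, (K−S)⁺=0.0000, hold=0.0000 ⇒ V=0.0000 continue | (k=8,j=5): S=177.6039, (K−S)⁺=0.0000, hold=0.0000 ⇒ V=0.0000 continue | (k=8,j=6): S=248.4299, (K−S)⁺=0.0000, hold=0.0000 ⇒ V=0.0000 continue | (k=8,j=7): S=347.5003, (K−S)⁺=0.0000, hold=0.0000 ⇒ V=0.0000 continue | (k=8,j=8): S=486.0787, (K−S)⁺=0.0000, hold=0.0000 ⇒ V=0.0000 continue  boundary S*=64.8931
step 7: (k=7,j=0): S=39.2258, (K−S)⁺=60.3742, hold=59.7418 ⇒ V=60.3742 exercise | (k=7,j=1): S=54.8685, (K−S)⁺=44.7315, hold=44.0991 ⇒ V=44.7315 exercise | (k=7,j=2): S=76.7492, (K−S)⁺=22.8508, hold=23.6616 ⇒ V=23.6616 continue | (k=7,j=3): S=107.3558, (K−S)⁺=0.0000, hold=6.1689 ⇒ V=6.1689 continue | (k=7,j=4): S=150.1678, (K−S)⁺=0.0000, hold=0.0000 ⇒ V=0.0000 continue | (k=7,j=5): S=210.0526, (K−S)⁺=0.0000, hold=0.0000 ⇒ V=0.0000 continue | (k=7,j=6): S=293.8188, (K−S)⁺=0.0000, hold=0.0000 ⇒ V=0.0000 continue | (k=7,j=7): S=410.9897, (K−S)⁺=0.0000, hold=0.0000 ⇒ V=0.0000 continue  boundary S*=54.8685
step 6: (k=6,j=0): S=46.3924, (K−S)⁺=53.2076, hold=52.5751 ⇒ V=53.2076 exercise | (k=6,j=1): S=64.8931, (K−S)⁺=34.7069, hold=34.4589 ⇒ V=34.7069 exercise | (k=6,j=2): S=90.7716, (K−S)⁺=8.8284, hold=15.2186 ⇒ V=15.2186 continue | (k=6,j=3): S=126.9700, (K−S)⁺=0.0000, hold=3.2052 ⇒ V=3.2052 continue | (k=6,j=4): S=177.6039, (K−S)⁺=0.0000, hold=0.0000 ⇒ V=0.0000 continue | (k=6,j=5): S=248.4299, (K−S)⁺=0.0000, hold=0.0000 ⇒ V=0.0000 continue | (k=6,j=6): S=347.5003, (K−S)⁺=0.0000, hold=0.0000 ⇒ V=0.0000 continue  boundary S*=64.8931
step 5: (k=5,j=0): S=54.8685, (K−S)⁺=44.7315, hold=44.0991 ⇒ V=44.7315 exercise | (k=5,j=1): S=76.7492, (K−S)⁺=22.8508, hold=25.2477 ⇒ V=25.2477 continue | (k=5,j=2): S=107.3558, (K−S)⁺=0.0000, hold=9.4268 ⇒ V=9.4268 continue | (k=5,j=3): S=150.1678, (K−S)⁺=0.0000, hold=1.6654 ⇒ V=1.6654 continue | (k=5,j=4): S=210.0526, (K−S)⁺=0.0000, hold=0.0000 ⇒ V=0.0000 continue | (k=5,j=5): S=293.8188, (K−S)⁺=0.0000, hold=0.0000 ⇒ V=0.0000 continue  boundary S*=54.8685
step 4: (k=4,j=0): S=64.8931, (K−S)⁺=34.7069, hold=35.2108 ⇒ V=35.2108 continue | (k=4,j=1): S=90.7716, (K−S)⁺=8.8284, hold=17.5871 ⇒ V=17.5871 continue | (k=4,j=2): S=126.9700, (K−S)⁺=0.0000, hold=5.6875 ⇒ V=5.6875 continue | (k=4,j=3): S=177.6039, (K−S)⁺=0.0000, hold=0.8653 ⇒ V=0.8653 continue | (k=4,j=4): S=248.4299, (K−S)⁺=0.0000, hold=0.0000 ⇒ V=0.0000 continue  boundary S*=-
step 3: (k=3,j=0): S=76.7492, (K−S)⁺=22.8508, hold=26.6324 ⇒ V=26.6324 continue | (k=3,j=1): S=107.3558, (K−S)⁺=0.0000, hold=11.8342 ⇒ V=11.8342 continue | (k=3,j=2): S=150.1678, (K−S)⁺=0.0000, hold=3.3653 ⇒ V=3.3653 continue | (k=3,j=3): S=210.0526, (K−S)⁺=0.0000, hold=0.4496 ⇒ V=0.4496 continue  boundary S*=-
step 2: (k=2,j=0): S=90.7716, (K−S)⁺=8.8284, hold=19.4479 ⇒ V=19.4479 continue | (k=2,j=1): S=126.9700, (K−S)⁺=0.0000, hold=7.7442 ⇒ V=7.7442 continue | (k=2,j=2): S=177.6039, (K−S)⁺=0.0000, hold=1.9617 ⇒ V=1.9617 continue  boundary S*=-
step 1: (k=1,j=0): S=107.3558, (K−S)⁺=0.0000, hold=13.7760 ⇒ V=13.7760 continue | (k=1,j=1): S=150.1678, (K−S)⁺=0.0000, hold=4.9537 ⇒ V=4.9537 continue  boundary S*=-
step 0: (k=0,j=0): S=126.9700, (K−S)⁺=0.0000, hold=9.5061 ⇒ V=9.5061 continue  boundary S*=-

price = 9.5061
boundary = - - - - - 54.8685 64.8931 54.8685 64.8931
tree:
9.5061
13.7760 4.9537
19.4479 7.7442 1.9617
26.6324 11.8342 3.3653 0.4496
35.2108 17.5871 5.6875 0.8653 0.0000
44.7315 25.2477 9.4268 1.6654 0.0000 0.0000
53.2076 34.7069 15.2186 3.2052 0.0000 0.0000 0.0000
60.3742 44.7315 23.6616 6.1689 0.0000 0.0000 0.0000 0.0000
66.4338 53.2076 34.7069 11.8728 0.0000 0.0000 0.0000 0.0000 0.0000
71.5573 60.3742 44.7315 22.8508 0.0000 0.0000 0.0000 0.0000 0.0000 0.0000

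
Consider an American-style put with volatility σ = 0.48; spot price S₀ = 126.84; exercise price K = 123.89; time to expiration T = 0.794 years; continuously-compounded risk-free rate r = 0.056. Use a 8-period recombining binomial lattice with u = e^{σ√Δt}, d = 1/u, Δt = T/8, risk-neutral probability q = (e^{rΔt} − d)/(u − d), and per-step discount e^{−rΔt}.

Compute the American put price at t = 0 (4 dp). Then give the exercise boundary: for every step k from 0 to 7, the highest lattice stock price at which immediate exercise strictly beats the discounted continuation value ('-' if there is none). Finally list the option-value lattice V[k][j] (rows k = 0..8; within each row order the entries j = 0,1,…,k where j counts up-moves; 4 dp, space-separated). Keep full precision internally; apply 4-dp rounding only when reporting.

Δt=0.09925, u=1.16325, d=0.85966, q=0.48063, disc=e^(-rΔt)=0.99446
k=8 terminal: V=max(K-S,0) → 86.0573 72.6965 54.6173 30.1534 0.0000 0.0000 0.0000 0.0000 0.0000
k=7: j=0 S=44.0090 intr=79.8810 cont=79.1944 V=79.8810[EX]; j=1 S=59.5509 intr=64.3391 cont=63.6524 V=64.3391[EX]; j=2 S=80.5815 intr=43.3085 cont=42.6218 V=43.3085[EX]; j=3 S=109.0392 intr=14.8508 cont=15.5741 V=15.5741[hold]; j=4 S=147.5468 intr=0.0000 cont=0.0000 V=0.0000[hold]; j=5 S=199.6535 intr=0.0000 cont=0.0000 V=0.0000[hold]; j=6 S=270.1620 intr=0.0000 cont=0.0000 V=0.0000[hold]; j=7 S=365.5707 intr=0.0000 cont=0.0000 V=0.0000[hold]  S*(7)=80.5815
k=6: j=0 S=51.1935 intr=72.6965 cont=72.0098 V=72.6965[EX]; j=1 S=69.2727 intr=54.6173 cont=53.9307 V=54.6173[EX]; j=2 S=93.7366 intr=30.1534 cont=29.8125 V=30.1534[EX]; j=3 S=126.8400 intr=0.0000 cont=8.0440 V=8.0440[hold]; j=4 S=171.6340 intr=0.0000 cont=0.0000 V=0.0000[hold]; j=5 S=232.2473 intr=0.0000 cont=0.0000 V=0.0000[hold]; j=6 S=314.2663 intr=0.0000 cont=0.0000 V=0.0000[hold]  S*(6)=93.7366
k=5: j=0 S=59.5509 intr=64.3391 cont=63.6524 V=64.3391[EX]; j=1 S=80.5815 intr=43.3085 cont=42.6218 V=43.3085[EX]; j=2 S=109.0392 intr=14.8508 cont=19.4188 V=19.4188[hold]; j=3 S=147.5468 intr=0.0000 cont=4.1547 V=4.1547[hold]; j=4 S=199.6535 intr=0.0000 cont=0.0000 V=0.0000[hold]; j=5 S=270.1620 intr=0.0000 cont=0.0000 V=0.0000[hold]  S*(5)=80.5815
k=4: j=0 S=69.2727 intr=54.6173 cont=53.9307 V=54.6173[EX]; j=1 S=93.7366 intr=30.1534 cont=31.6501 V=31.6501[hold]; j=2 S=126.8400 intr=0.0000 cont=12.0155 V=12.0155[hold]; j=3 S=171.6340 intr=0.0000 cont=2.1459 V=2.1459[hold]; j=4 S=232.2473 intr=0.0000 cont=0.0000 V=0.0000[hold]  S*(4)=69.2727
k=3: j=0 S=80.5815 intr=43.3085 cont=43.3372 V=43.3372[hold]; j=1 S=109.0392 intr=14.8508 cont=22.0901 V=22.0901[hold]; j=2 S=147.5468 intr=0.0000 cont=7.2316 V=7.2316[hold]; j=3 S=199.6535 intr=0.0000 cont=1.1083 V=1.1083[hold]  S*(3)=-
k=2: j=0 S=93.7366 intr=30.1534 cont=32.9417 V=32.9417[hold]; j=1 S=126.8400 intr=0.0000 cont=14.8659 V=14.8659[hold]; j=2 S=171.6340 intr=0.0000 cont=4.2648 V=4.2648[hold]  S*(2)=-
k=1: j=0 S=109.0392 intr=14.8508 cont=24.1196 V=24.1196[hold]; j=1 S=147.5468 intr=0.0000 cont=9.7166 V=9.7166[hold]  S*(1)=-
k=0: j=0 S=126.8400 intr=0.0000 cont=17.1018 V=17.1018[hold]  S*(0)=-

price = 17.1018
boundary = - - - - 69.2727 80.5815 93.7366 80.5815
tree:
17.1018
24.1196 9.7166
32.9417 14.8659 4.2648
43.3372 22.0901 7.2316 1.1083
54.6173 31.6501 12.0155 2.1459 0.0000
64.3391 43.3085 19.4188 4.1547 0.0000 0.0000
72.6965 54.6173 30.1534 8.0440 0.0000 0.0000 0.0000
79.8810 64.3391 43.3085 15.5741 0.0000 0.0000 0.0000 0.0000
86.0573 72.6965 54.6173 30.1534 0.0000 0.0000 0.0000 0.0000 0.0000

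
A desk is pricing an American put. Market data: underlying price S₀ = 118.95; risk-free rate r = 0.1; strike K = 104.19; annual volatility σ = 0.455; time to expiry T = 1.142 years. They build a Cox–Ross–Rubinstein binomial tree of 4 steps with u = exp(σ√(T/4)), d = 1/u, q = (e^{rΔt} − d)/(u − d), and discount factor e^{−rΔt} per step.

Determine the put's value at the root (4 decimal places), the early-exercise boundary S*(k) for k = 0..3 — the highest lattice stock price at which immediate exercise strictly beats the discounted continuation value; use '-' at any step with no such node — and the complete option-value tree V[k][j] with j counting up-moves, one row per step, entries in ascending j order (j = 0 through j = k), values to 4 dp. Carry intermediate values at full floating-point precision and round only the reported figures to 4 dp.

params: Δt=0.28550 u=1.27522 d=0.78418 q=0.49850 e^(-rΔt)=0.97185
t_4 payoffs: 59.2091 31.0431 0.0000 0.0000 0.0000
t_3: node(3,0) S=57.3604 payoff=46.8296 vs cont=43.8971 → 46.8296 [stop]  node(3,1) S=93.2782 payoff=10.9118 vs cont=15.1300 → 15.1300 [wait]  node(3,2) S=151.6871 payoff=0.0000 vs cont=0.0000 → 0.0000 [wait]  node(3,3) S=246.6703 payoff=0.0000 vs cont=0.0000 → 0.0000 [wait]  ⇒ S*(3)=57.3604
t_2: node(2,0) S=73.1469 payoff=31.0431 vs cont=30.1541 → 31.0431 [stop]  node(2,1) S=118.9500 payoff=0.0000 vs cont=7.3741 → 7.3741 [wait]  node(2,2) S=193.4340 payoff=0.0000 vs cont=0.0000 → 0.0000 [wait]  ⇒ S*(2)=73.1469
t_1: node(1,0) S=93.2782 payoff=10.9118 vs cont=18.7025 → 18.7025 [wait]  node(1,1) S=151.6871 payoff=0.0000 vs cont=3.5940 → 3.5940 [wait]  ⇒ S*(1)=-
t_0: node(0,0) S=118.9500 payoff=0.0000 vs cont=10.8565 → 10.8565 [wait]  ⇒ S*(0)=-

price = 10.8565
boundary = - - 73.1469 57.3604
tree:
10.8565
18.7025 3.5940
31.0431 7.3741 0.0000
46.8296 15.1300 0.0000 0.0000
59.2091 31.0431 0.0000 0.0000 0.0000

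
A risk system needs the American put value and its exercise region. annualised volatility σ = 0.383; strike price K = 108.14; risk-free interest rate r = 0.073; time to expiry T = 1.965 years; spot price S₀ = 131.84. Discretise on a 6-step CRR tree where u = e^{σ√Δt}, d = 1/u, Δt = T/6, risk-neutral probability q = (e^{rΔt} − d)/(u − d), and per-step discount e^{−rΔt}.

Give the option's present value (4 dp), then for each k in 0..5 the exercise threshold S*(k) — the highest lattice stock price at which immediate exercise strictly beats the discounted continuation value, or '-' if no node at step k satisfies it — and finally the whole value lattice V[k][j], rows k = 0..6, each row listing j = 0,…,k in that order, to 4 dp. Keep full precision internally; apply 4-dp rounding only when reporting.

price = 10.7504
boundary = - - - 68.3092 54.8643 68.3092
tree:
10.7504
17.2079 4.8176
26.6938 8.5612 1.3097
39.8308 14.8573 2.6837 0.0000
53.2757 24.9413 5.4993 0.0000 0.0000
64.0744 39.8308 11.2688 0.0000 0.0000 0.0000
72.7476 53.2757 23.0912 0.0000 0.0000 0.0000 0.0000

Δt=0.32750  u=1.24506  d=0.80318  q=0.50018  discount=0.97638
step 6 (expiry): payoffs max(K−S,0) = 72.7476 53.2757 23.0912 0.0000 0.0000 0.0000 0.0000
step 5: (k=5,j=0): S=44.0656, (K−S)⁺=64.0744, hold=61.5197 ⇒ V=64.0744 exercise | (k=5,j=1): S=68.3092, (K−S)⁺=39.8308, hold=37.2762 ⇒ V=39.8308 exercise | (k=5,j=2): S=105.8907, (K−S)⁺=2.2493, hold=11.2688 ⇒ V=11.2688 continue | (k=5,j=3): S=164.1484, (K−S)⁺=0.0000, hold=0.0000 ⇒ V=0.0000 continue | (k=5,j=4): S=254.4576, (K−S)⁺=0.0000, hold=0.0000 ⇒ V=0.0000 continue | (k=5,j=5): S=394.4522, (K−S)⁺=0.0000, hold=0.0000 ⇒ V=0.0000 continue  boundary S*=68.3092
step 4: (k=4,j=0): S=54.8643, (K−S)⁺=53.2757, hold=50.7211 ⇒ V=53.2757 exercise | (k=4,j=1): S=85.0488, (K−S)⁺=23.0912, hold=24.9413 ⇒ V=24.9413 continue | (k=4,j=2): S=131.8400, (K−S)⁺=0.0000, hold=5.4993 ⇒ V=5.4993 continue | (k=4,j=3): S=204.3742, (K−S)⁺=0.0000, hold=0.0000 ⇒ V=0.0000 continue | (k=4,j=4): S=316.8144, (K−S)⁺=0.0000, hold=0.0000 ⇒ V=0.0000 continue  boundary S*=54.8643
step 3: (k=3,j=0): S=68.3092, (K−S)⁺=39.8308, hold=38.1797 ⇒ V=39.8308 exercise | (k=3,j=1): S=105.8907, (K−S)⁺=2.2493, hold=14.8573 ⇒ V=14.8573 continue | (k=3,j=2): S=164.1484, (K−S)⁺=0.0000, hold=2.6837 ⇒ V=2.6837 continue | (k=3,j=3): S=254.4576, (K−S)⁺=0.0000, hold=0.0000 ⇒ V=0.0000 continue  boundary S*=68.3092
step 2: (k=2,j=0): S=85.0488, (K−S)⁺=23.0912, hold=26.6938 ⇒ V=26.6938 continue | (k=2,j=1): S=131.8400, (K−S)⁺=0.0000, hold=8.5612 ⇒ V=8.5612 continue | (k=2,j=2): S=204.3742, (K−S)⁺=0.0000, hold=1.3097 ⇒ V=1.3097 continue  boundary S*=-
step 1: (k=1,j=0): S=105.8907, (K−S)⁺=2.2493, hold=17.2079 ⇒ V=17.2079 continue | (k=1,j=1): S=164.1484, (K−S)⁺=0.0000, hold=4.8176 ⇒ V=4.8176 continue  boundary S*=-
step 0: (k=0,j=0): S=131.8400, (K−S)⁺=0.0000, hold=10.7504 ⇒ V=10.7504 continue  boundary S*=-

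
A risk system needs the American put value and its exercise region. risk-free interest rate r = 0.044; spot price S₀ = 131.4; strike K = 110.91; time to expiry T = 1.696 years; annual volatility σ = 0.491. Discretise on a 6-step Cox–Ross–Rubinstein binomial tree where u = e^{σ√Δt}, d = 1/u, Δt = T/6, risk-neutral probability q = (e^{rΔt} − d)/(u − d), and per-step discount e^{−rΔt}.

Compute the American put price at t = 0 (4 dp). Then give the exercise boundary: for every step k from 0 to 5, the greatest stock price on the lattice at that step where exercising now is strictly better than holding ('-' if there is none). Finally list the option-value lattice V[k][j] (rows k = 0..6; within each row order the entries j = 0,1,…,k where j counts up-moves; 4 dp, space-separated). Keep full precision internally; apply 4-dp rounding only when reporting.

Δt=0.28267, u=1.29829, d=0.77024, q=0.45881, disc=e^(-rΔt)=0.98764
k=6 terminal: V=max(K-S,0) → 83.4710 64.6602 32.9534 0.0000 0.0000 0.0000 0.0000
k=5: j=0 S=35.6237 intr=75.2863 cont=73.9154 V=75.2863[EX]; j=1 S=60.0456 intr=50.8644 cont=49.4935 V=50.8644[EX]; j=2 S=101.2102 intr=9.6998 cont=17.6137 V=17.6137[hold]; j=3 S=170.5951 intr=0.0000 cont=0.0000 V=0.0000[hold]; j=4 S=287.5473 intr=0.0000 cont=0.0000 V=0.0000[hold]; j=5 S=484.6764 intr=0.0000 cont=0.0000 V=0.0000[hold]  S*(5)=60.0456
k=4: j=0 S=46.2498 intr=64.6602 cont=63.2893 V=64.6602[EX]; j=1 S=77.9566 intr=32.9534 cont=35.1686 V=35.1686[hold]; j=2 S=131.4000 intr=0.0000 cont=9.4146 V=9.4146[hold]; j=3 S=221.4818 intr=0.0000 cont=0.0000 V=0.0000[hold]; j=4 S=373.3194 intr=0.0000 cont=0.0000 V=0.0000[hold]  S*(4)=46.2498
k=3: j=0 S=60.0456 intr=50.8644 cont=50.4973 V=50.8644[EX]; j=1 S=101.2102 intr=9.6998 cont=23.0638 V=23.0638[hold]; j=2 S=170.5951 intr=0.0000 cont=5.0321 V=5.0321[hold]; j=3 S=287.5473 intr=0.0000 cont=0.0000 V=0.0000[hold]  S*(3)=60.0456
k=2: j=0 S=77.9566 intr=32.9534 cont=37.6382 V=37.6382[hold]; j=1 S=131.4000 intr=0.0000 cont=14.6080 V=14.6080[hold]; j=2 S=221.4818 intr=0.0000 cont=2.6897 V=2.6897[hold]  S*(2)=-
k=1: j=0 S=101.2102 intr=9.6998 cont=26.7372 V=26.7372[hold]; j=1 S=170.5951 intr=0.0000 cont=9.0268 V=9.0268[hold]  S*(1)=-
k=0: j=0 S=131.4000 intr=0.0000 cont=18.3815 V=18.3815[hold]  S*(0)=-

price = 18.3815
boundary = - - - 60.0456 46.2498 60.0456
tree:
18.3815
26.7372 9.0268
37.6382 14.6080 2.6897
50.8644 23.0638 5.0321 0.0000
64.6602 35.1686 9.4146 0.0000 0.0000
75.2863 50.8644 17.6137 0.0000 0.0000 0.0000
83.4710 64.6602 32.9534 0.0000 0.0000 0.0000 0.0000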